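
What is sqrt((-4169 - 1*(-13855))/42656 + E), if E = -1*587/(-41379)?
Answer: sqrt(11744176938246831)/220632828 ≈ 0.49118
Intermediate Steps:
E = 587/41379 (E = -587*(-1/41379) = 587/41379 ≈ 0.014186)
sqrt((-4169 - 1*(-13855))/42656 + E) = sqrt((-4169 - 1*(-13855))/42656 + 587/41379) = sqrt((-4169 + 13855)*(1/42656) + 587/41379) = sqrt(9686*(1/42656) + 587/41379) = sqrt(4843/21328 + 587/41379) = sqrt(212918033/882531312) = sqrt(11744176938246831)/220632828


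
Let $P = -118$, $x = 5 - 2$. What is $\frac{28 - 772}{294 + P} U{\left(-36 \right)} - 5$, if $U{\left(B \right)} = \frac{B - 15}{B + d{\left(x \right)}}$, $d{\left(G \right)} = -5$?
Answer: $- \frac{9253}{902} \approx -10.258$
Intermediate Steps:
$x = 3$ ($x = 5 - 2 = 3$)
$U{\left(B \right)} = \frac{-15 + B}{-5 + B}$ ($U{\left(B \right)} = \frac{B - 15}{B - 5} = \frac{-15 + B}{-5 + B}$)
$\frac{28 - 772}{294 + P} U{\left(-36 \right)} - 5 = \frac{28 - 772}{294 - 118} \frac{-15 - 36}{-5 - 36} - 5 = - \frac{744}{176} \frac{1}{-41} \left(-51\right) - 5 = \left(-744\right) \frac{1}{176} \left(\left(- \frac{1}{41}\right) \left(-51\right)\right) - 5 = \left(- \frac{93}{22}\right) \frac{51}{41} - 5 = - \frac{4743}{902} - 5 = - \frac{9253}{902}$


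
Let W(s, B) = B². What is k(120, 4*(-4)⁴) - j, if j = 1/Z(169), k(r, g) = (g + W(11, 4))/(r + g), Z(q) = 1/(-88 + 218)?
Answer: -1420/11 ≈ -129.09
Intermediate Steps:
Z(q) = 1/130
k(r, g) = (16 + g)/(g + r) (k(r, g) = (g + 4²)/(r + g) = (g + 16)/(g + r) = (16 + g)/(g + r))
j = 130 (j = 1/(1/130) = 130)
k(120, 4*(-4)⁴) - j = (16 + 4*(-4)⁴)/(4*(-4)⁴ + 120) - 1*130 = (16 + 4*256)/(4*256 + 120) - 130 = (16 + 1024)/(1024 + 120) - 130 = 1040/1144 - 130 = (1/1144)*1040 - 130 = 10/11 - 130 = -1420/11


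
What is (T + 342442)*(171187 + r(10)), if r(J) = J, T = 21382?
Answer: 62285577328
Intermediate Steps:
(T + 342442)*(171187 + r(10)) = (21382 + 342442)*(171187 + 10) = 363824*171197 = 62285577328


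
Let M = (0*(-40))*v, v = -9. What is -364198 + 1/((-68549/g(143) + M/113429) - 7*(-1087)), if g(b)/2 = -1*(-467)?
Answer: -2563319121952/7038257 ≈ -3.6420e+5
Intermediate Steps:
g(b) = 934 (g(b) = 2*(-1*(-467)) = 2*467 = 934)
M = 0 (M = (0*(-40))*(-9) = 0*(-9) = 0)
-364198 + 1/((-68549/g(143) + M/113429) - 7*(-1087)) = -364198 + 1/((-68549/934 + 0/113429) - 7*(-1087)) = -364198 + 1/((-68549*1/934 + 0*(1/113429)) + 7609) = -364198 + 1/((-68549/934 + 0) + 7609) = -364198 + 1/(-68549/934 + 7609) = -364198 + 1/(7038257/934) = -364198 + 934/7038257 = -2563319121952/7038257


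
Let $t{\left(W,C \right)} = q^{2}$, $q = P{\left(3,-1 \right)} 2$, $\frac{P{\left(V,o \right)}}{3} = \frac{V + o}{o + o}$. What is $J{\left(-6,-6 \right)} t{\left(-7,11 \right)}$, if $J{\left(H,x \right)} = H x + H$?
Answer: $1080$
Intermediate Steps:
$P{\left(V,o \right)} = \frac{3 \left(V + o\right)}{2 o}$ ($P{\left(V,o \right)} = 3 \frac{V + o}{o + o} = 3 \frac{V + o}{2 o} = \frac{3 \left(V + o\right)}{2 o}$)
$q = -6$ ($q = \frac{3 \left(3 - 1\right)}{2 \left(-1\right)} 2 = \frac{3}{2} \left(-1\right) 2 \cdot 2 = \left(-3\right) 2 = -6$)
$t{\left(W,C \right)} = 36$ ($t{\left(W,C \right)} = \left(-6\right)^{2} = 36$)
$J{\left(H,x \right)} = H + H x$
$J{\left(-6,-6 \right)} t{\left(-7,11 \right)} = - 6 \left(1 - 6\right) 36 = \left(-6\right) \left(-5\right) 36 = 30 \cdot 36 = 1080$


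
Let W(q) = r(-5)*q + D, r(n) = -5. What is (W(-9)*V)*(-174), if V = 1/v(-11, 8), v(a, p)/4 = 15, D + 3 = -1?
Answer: -1189/10 ≈ -118.90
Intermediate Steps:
D = -4 (D = -3 - 1 = -4)
v(a, p) = 60 (v(a, p) = 4*15 = 60)
W(q) = -4 - 5*q (W(q) = -5*q - 4 = -4 - 5*q)
V = 1/60 ≈ 0.016667
(W(-9)*V)*(-174) = ((-4 - 5*(-9))*(1/60))*(-174) = ((-4 + 45)*(1/60))*(-174) = (41*(1/60))*(-174) = (41/60)*(-174) = -1189/10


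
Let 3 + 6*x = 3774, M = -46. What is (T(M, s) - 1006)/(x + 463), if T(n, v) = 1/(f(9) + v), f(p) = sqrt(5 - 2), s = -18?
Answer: -215296/233581 - 2*sqrt(3)/700743 ≈ -0.92172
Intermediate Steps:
x = 1257/2 (x = -1/2 + (1/6)*3774 = -1/2 + 629 = 1257/2 ≈ 628.50)
f(p) = sqrt(3)
T(n, v) = 1/(v + sqrt(3)) (T(n, v) = 1/(sqrt(3) + v) = 1/(v + sqrt(3)))
(T(M, s) - 1006)/(x + 463) = (1/(-18 + sqrt(3)) - 1006)/(1257/2 + 463) = (-1006 + 1/(-18 + sqrt(3)))/(2183/2) = (-1006 + 1/(-18 + sqrt(3)))*(2/2183) = -2012/2183 + 2/(2183*(-18 + sqrt(3)))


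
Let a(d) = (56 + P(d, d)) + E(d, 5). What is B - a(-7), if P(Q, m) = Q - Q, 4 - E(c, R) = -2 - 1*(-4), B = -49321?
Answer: -49379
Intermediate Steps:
E(c, R) = 2 (E(c, R) = 4 - (-2 - 1*(-4)) = 4 - (-2 + 4) = 4 - 1*2 = 4 - 2 = 2)
P(Q, m) = 0
a(d) = 58 (a(d) = (56 + 0) + 2 = 56 + 2 = 58)
B - a(-7) = -49321 - 1*58 = -49321 - 58 = -49379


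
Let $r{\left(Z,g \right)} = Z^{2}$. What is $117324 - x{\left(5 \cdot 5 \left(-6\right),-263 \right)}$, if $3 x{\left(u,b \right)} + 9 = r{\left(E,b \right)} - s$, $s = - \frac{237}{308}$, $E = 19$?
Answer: $\frac{108298723}{924} \approx 1.1721 \cdot 10^{5}$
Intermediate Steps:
$s = - \frac{237}{308}$ ($s = \left(-237\right) \frac{1}{308} = - \frac{237}{308} \approx -0.76948$)
$x{\left(u,b \right)} = \frac{108653}{924}$ ($x{\left(u,b \right)} = -3 + \frac{19^{2} - - \frac{237}{308}}{3} = -3 + \frac{361 + \frac{237}{308}}{3} = -3 + \frac{1}{3} \cdot \frac{111425}{308} = -3 + \frac{111425}{924} = \frac{108653}{924}$)
$117324 - x{\left(5 \cdot 5 \left(-6\right),-263 \right)} = 117324 - \frac{108653}{924} = \frac{108298723}{924}$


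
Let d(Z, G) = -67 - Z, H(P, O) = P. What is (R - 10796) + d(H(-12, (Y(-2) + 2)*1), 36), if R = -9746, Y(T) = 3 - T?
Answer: -20597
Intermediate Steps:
(R - 10796) + d(H(-12, (Y(-2) + 2)*1), 36) = (-9746 - 10796) + (-67 - 1*(-12)) = -20542 + (-67 + 12) = -20542 - 55 = -20597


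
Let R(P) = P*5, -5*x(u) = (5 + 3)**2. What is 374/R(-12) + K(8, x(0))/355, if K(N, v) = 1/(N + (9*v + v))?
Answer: -265541/42600 ≈ -6.2334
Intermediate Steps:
x(u) = -64/5 (x(u) = -(5 + 3)**2/5 = -1/5*8**2 = -1/5*64 = -64/5)
K(N, v) = 1/(N + 10*v)
R(P) = 5*P
374/R(-12) + K(8, x(0))/355 = 374/((5*(-12))) + 1/((8 + 10*(-64/5))*355) = 374/(-60) + (1/355)/(8 - 128) = 374*(-1/60) + (1/355)/(-120) = -187/30 - 1/120*1/355 = -187/30 - 1/42600 = -265541/42600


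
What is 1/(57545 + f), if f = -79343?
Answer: -1/21798 ≈ -4.5876e-5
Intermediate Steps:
1/(57545 + f) = 1/(57545 - 79343) = 1/(-21798) = -1/21798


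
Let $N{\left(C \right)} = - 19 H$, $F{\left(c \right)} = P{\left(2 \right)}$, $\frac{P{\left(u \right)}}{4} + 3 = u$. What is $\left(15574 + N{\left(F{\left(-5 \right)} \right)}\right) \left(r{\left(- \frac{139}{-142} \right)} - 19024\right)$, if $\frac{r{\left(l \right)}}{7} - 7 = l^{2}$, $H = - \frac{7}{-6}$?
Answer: $- \frac{35689278968083}{120984} \approx -2.9499 \cdot 10^{8}$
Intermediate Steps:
$P{\left(u \right)} = -12 + 4 u$
$H = \frac{7}{6}$ ($H = \left(-7\right) \left(- \frac{1}{6}\right) = \frac{7}{6} \approx 1.1667$)
$F{\left(c \right)} = -4$ ($F{\left(c \right)} = -12 + 4 \cdot 2 = -12 + 8 = -4$)
$N{\left(C \right)} = - \frac{133}{6}$ ($N{\left(C \right)} = \left(-19\right) \frac{7}{6} = - \frac{133}{6}$)
$r{\left(l \right)} = 49 + 7 l^{2}$
$\left(15574 + N{\left(F{\left(-5 \right)} \right)}\right) \left(r{\left(- \frac{139}{-142} \right)} - 19024\right) = \left(15574 - \frac{133}{6}\right) \left(\left(49 + 7 \left(- \frac{139}{-142}\right)^{2}\right) - 19024\right) = \frac{93311 \left(\left(49 + 7 \left(\left(-139\right) \left(- \frac{1}{142}\right)\right)^{2}\right) - 19024\right)}{6} = \frac{93311 \left(\left(49 + 7 \left(\frac{139}{142}\right)^{2}\right) - 19024\right)}{6} = \frac{93311 \left(\left(49 + 7 \cdot \frac{19321}{20164}\right) - 19024\right)}{6} = \frac{93311 \left(\left(49 + \frac{135247}{20164}\right) - 19024\right)}{6} = \frac{93311 \left(\frac{1123283}{20164} - 19024\right)}{6} = \frac{93311}{6} \left(- \frac{382476653}{20164}\right) = - \frac{35689278968083}{120984}$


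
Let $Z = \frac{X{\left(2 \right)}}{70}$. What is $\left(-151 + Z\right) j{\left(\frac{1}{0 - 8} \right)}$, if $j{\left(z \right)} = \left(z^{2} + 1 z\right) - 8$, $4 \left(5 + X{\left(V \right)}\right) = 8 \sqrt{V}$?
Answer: $\frac{1097685}{896} - \frac{519 \sqrt{2}}{2240} \approx 1224.8$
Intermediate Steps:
$X{\left(V \right)} = -5 + 2 \sqrt{V}$ ($X{\left(V \right)} = -5 + \frac{8 \sqrt{V}}{4} = -5 + 2 \sqrt{V}$)
$Z = - \frac{1}{14} + \frac{\sqrt{2}}{35}$ ($Z = \frac{-5 + 2 \sqrt{2}}{70} = \left(-5 + 2 \sqrt{2}\right) \frac{1}{70} = - \frac{1}{14} + \frac{\sqrt{2}}{35} \approx -0.031022$)
$j{\left(z \right)} = -8 + z + z^{2}$ ($j{\left(z \right)} = \left(z^{2} + z\right) - 8 = \left(z + z^{2}\right) - 8 = -8 + z + z^{2}$)
$\left(-151 + Z\right) j{\left(\frac{1}{0 - 8} \right)} = \left(-151 - \left(\frac{1}{14} - \frac{\sqrt{2}}{35}\right)\right) \left(-8 + \frac{1}{0 - 8} + \left(\frac{1}{0 - 8}\right)^{2}\right) = \left(- \frac{2115}{14} + \frac{\sqrt{2}}{35}\right) \left(-8 + \frac{1}{-8} + \left(\frac{1}{-8}\right)^{2}\right) = \left(- \frac{2115}{14} + \frac{\sqrt{2}}{35}\right) \left(-8 - \frac{1}{8} + \left(- \frac{1}{8}\right)^{2}\right) = \left(- \frac{2115}{14} + \frac{\sqrt{2}}{35}\right) \left(-8 - \frac{1}{8} + \frac{1}{64}\right) = \left(- \frac{2115}{14} + \frac{\sqrt{2}}{35}\right) \left(- \frac{519}{64}\right) = \frac{1097685}{896} - \frac{519 \sqrt{2}}{2240}$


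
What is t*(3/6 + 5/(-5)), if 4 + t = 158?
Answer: -77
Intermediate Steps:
t = 154 (t = -4 + 158 = 154)
t*(3/6 + 5/(-5)) = 154*(3/6 + 5/(-5)) = 154*(3*(⅙) + 5*(-⅕)) = 154*(½ - 1) = 154*(-½) = -77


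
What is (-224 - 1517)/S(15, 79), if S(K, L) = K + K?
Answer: -1741/30 ≈ -58.033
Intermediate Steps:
S(K, L) = 2*K
(-224 - 1517)/S(15, 79) = (-224 - 1517)/((2*15)) = -1741/30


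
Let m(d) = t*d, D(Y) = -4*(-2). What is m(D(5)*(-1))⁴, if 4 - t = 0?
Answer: 1048576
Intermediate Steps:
D(Y) = 8
t = 4 (t = 4 - 1*0 = 4 + 0 = 4)
m(d) = 4*d
m(D(5)*(-1))⁴ = (4*(8*(-1)))⁴ = (4*(-8))⁴ = (-32)⁴ = 1048576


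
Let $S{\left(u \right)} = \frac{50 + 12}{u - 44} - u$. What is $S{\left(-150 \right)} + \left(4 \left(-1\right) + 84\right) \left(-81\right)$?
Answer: $- \frac{614041}{97} \approx -6330.3$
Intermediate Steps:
$S{\left(u \right)} = - u + \frac{62}{-44 + u}$ ($S{\left(u \right)} = \frac{62}{-44 + u} - u = - u + \frac{62}{-44 + u}$)
$S{\left(-150 \right)} + \left(4 \left(-1\right) + 84\right) \left(-81\right) = \frac{62 - \left(-150\right)^{2} + 44 \left(-150\right)}{-44 - 150} + \left(4 \left(-1\right) + 84\right) \left(-81\right) = \frac{62 - 22500 - 6600}{-194} + \left(-4 + 84\right) \left(-81\right) = - \frac{62 - 22500 - 6600}{194} + 80 \left(-81\right) = \left(- \frac{1}{194}\right) \left(-29038\right) - 6480 = \frac{14519}{97} - 6480 = - \frac{614041}{97}$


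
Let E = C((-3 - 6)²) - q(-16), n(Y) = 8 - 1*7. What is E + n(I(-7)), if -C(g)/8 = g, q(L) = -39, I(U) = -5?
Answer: -608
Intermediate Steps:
n(Y) = 1 (n(Y) = 8 - 7 = 1)
C(g) = -8*g
E = -609 (E = -8*(-3 - 6)² - 1*(-39) = -8*(-9)² + 39 = -8*81 + 39 = -648 + 39 = -609)
E + n(I(-7)) = -609 + 1 = -608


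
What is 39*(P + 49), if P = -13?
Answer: 1404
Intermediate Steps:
39*(P + 49) = 39*(-13 + 49) = 39*36 = 1404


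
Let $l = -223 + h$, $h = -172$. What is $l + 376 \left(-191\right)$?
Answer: $-72211$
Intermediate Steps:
$l = -395$ ($l = -223 - 172 = -395$)
$l + 376 \left(-191\right) = -395 + 376 \left(-191\right) = -395 - 71816 = -72211$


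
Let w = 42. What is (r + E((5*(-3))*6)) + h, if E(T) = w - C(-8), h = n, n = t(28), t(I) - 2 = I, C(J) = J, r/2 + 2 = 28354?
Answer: 56784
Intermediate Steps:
r = 56704 (r = -4 + 2*28354 = -4 + 56708 = 56704)
t(I) = 2 + I
n = 30 (n = 2 + 28 = 30)
h = 30
E(T) = 50 (E(T) = 42 - 1*(-8) = 42 + 8 = 50)
(r + E((5*(-3))*6)) + h = (56704 + 50) + 30 = 56754 + 30 = 56784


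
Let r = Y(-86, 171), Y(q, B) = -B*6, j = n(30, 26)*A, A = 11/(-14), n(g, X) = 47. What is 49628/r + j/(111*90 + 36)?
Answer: -20369927/421092 ≈ -48.374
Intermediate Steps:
A = -11/14 (A = 11*(-1/14) = -11/14 ≈ -0.78571)
j = -517/14 (j = 47*(-11/14) = -517/14 ≈ -36.929)
Y(q, B) = -6*B
r = -1026 (r = -6*171 = -1026)
49628/r + j/(111*90 + 36) = 49628/(-1026) - 517/(14*(111*90 + 36)) = 49628*(-1/1026) - 517/(14*(9990 + 36)) = -1306/27 - 517/14/10026 = -1306/27 - 517/14*1/10026 = -1306/27 - 517/140364 = -20369927/421092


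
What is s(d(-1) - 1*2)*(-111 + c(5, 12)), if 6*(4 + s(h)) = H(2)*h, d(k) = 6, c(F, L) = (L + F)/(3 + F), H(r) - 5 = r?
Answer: -871/12 ≈ -72.583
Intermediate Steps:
H(r) = 5 + r
c(F, L) = (F + L)/(3 + F)
s(h) = -4 + 7*h/6 (s(h) = -4 + ((5 + 2)*h)/6 = -4 + (7*h)/6 = -4 + 7*h/6)
s(d(-1) - 1*2)*(-111 + c(5, 12)) = (-4 + 7*(6 - 1*2)/6)*(-111 + (5 + 12)/(3 + 5)) = (-4 + 7*(6 - 2)/6)*(-111 + 17/8) = (-4 + (7/6)*4)*(-111 + (⅛)*17) = (-4 + 14/3)*(-111 + 17/8) = (⅔)*(-871/8) = -871/12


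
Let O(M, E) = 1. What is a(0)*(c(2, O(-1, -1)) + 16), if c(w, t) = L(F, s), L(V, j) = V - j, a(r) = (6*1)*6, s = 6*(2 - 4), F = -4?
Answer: 864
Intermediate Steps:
s = -12 (s = 6*(-2) = -12)
a(r) = 36 (a(r) = 6*6 = 36)
c(w, t) = 8 (c(w, t) = -4 - 1*(-12) = -4 + 12 = 8)
a(0)*(c(2, O(-1, -1)) + 16) = 36*(8 + 16) = 36*24 = 864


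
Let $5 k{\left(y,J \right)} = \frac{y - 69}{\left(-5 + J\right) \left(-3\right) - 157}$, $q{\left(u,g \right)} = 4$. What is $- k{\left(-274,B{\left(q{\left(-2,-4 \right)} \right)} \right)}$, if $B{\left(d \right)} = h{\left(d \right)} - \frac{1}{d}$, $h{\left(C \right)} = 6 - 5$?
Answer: $- \frac{1372}{2885} \approx -0.47556$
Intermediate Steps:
$h{\left(C \right)} = 1$
$B{\left(d \right)} = 1 - \frac{1}{d}$
$k{\left(y,J \right)} = \frac{-69 + y}{5 \left(-142 - 3 J\right)}$ ($k{\left(y,J \right)} = \frac{\left(y - 69\right) \frac{1}{\left(-5 + J\right) \left(-3\right) - 157}}{5} = \frac{\left(-69 + y\right) \frac{1}{\left(15 - 3 J\right) - 157}}{5} = \frac{\left(-69 + y\right) \frac{1}{-142 - 3 J}}{5} = \frac{\frac{1}{-142 - 3 J} \left(-69 + y\right)}{5} = \frac{-69 + y}{5 \left(-142 - 3 J\right)}$)
$- k{\left(-274,B{\left(q{\left(-2,-4 \right)} \right)} \right)} = - \frac{69 - -274}{5 \left(142 + 3 \frac{-1 + 4}{4}\right)} = - \frac{69 + 274}{5 \left(142 + 3 \cdot \frac{1}{4} \cdot 3\right)} = - \frac{343}{5 \left(142 + 3 \cdot \frac{3}{4}\right)} = - \frac{343}{5 \left(142 + \frac{9}{4}\right)} = - \frac{343}{5 \cdot \frac{577}{4}} = - \frac{4 \cdot 343}{5 \cdot 577} = \left(-1\right) \frac{1372}{2885} = - \frac{1372}{2885}$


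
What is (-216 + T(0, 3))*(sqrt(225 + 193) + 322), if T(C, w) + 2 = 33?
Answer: -59570 - 185*sqrt(418) ≈ -63352.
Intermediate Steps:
T(C, w) = 31 (T(C, w) = -2 + 33 = 31)
(-216 + T(0, 3))*(sqrt(225 + 193) + 322) = (-216 + 31)*(sqrt(225 + 193) + 322) = -185*(sqrt(418) + 322) = -185*(322 + sqrt(418)) = -59570 - 185*sqrt(418)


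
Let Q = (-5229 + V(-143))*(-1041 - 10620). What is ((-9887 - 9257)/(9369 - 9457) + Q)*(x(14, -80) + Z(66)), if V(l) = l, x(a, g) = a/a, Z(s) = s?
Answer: 46167971735/11 ≈ 4.1971e+9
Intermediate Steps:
x(a, g) = 1
Q = 62642892 (Q = (-5229 - 143)*(-1041 - 10620) = -5372*(-11661) = 62642892)
((-9887 - 9257)/(9369 - 9457) + Q)*(x(14, -80) + Z(66)) = ((-9887 - 9257)/(9369 - 9457) + 62642892)*(1 + 66) = (-19144/(-88) + 62642892)*67 = (-19144*(-1/88) + 62642892)*67 = (2393/11 + 62642892)*67 = (689074205/11)*67 = 46167971735/11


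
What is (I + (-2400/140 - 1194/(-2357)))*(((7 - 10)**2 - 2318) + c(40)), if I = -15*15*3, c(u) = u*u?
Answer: 8090616663/16499 ≈ 4.9037e+5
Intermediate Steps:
c(u) = u**2
I = -675 (I = -225*3 = -675)
(I + (-2400/140 - 1194/(-2357)))*(((7 - 10)**2 - 2318) + c(40)) = (-675 + (-2400/140 - 1194/(-2357)))*(((7 - 10)**2 - 2318) + 40**2) = (-675 + (-2400*1/140 - 1194*(-1/2357)))*(((-3)**2 - 2318) + 1600) = (-675 + (-120/7 + 1194/2357))*((9 - 2318) + 1600) = (-675 - 274482/16499)*(-2309 + 1600) = -11411307/16499*(-709) = 8090616663/16499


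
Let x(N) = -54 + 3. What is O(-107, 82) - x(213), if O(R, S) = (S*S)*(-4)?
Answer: -26845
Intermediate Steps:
x(N) = -51
O(R, S) = -4*S² (O(R, S) = S²*(-4) = -4*S²)
O(-107, 82) - x(213) = -4*82² - 1*(-51) = -4*6724 + 51 = -26896 + 51 = -26845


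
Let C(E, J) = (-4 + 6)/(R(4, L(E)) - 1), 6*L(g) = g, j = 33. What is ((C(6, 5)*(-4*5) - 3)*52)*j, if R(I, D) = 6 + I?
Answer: -38324/3 ≈ -12775.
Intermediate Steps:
L(g) = g/6
C(E, J) = 2/9 (C(E, J) = (-4 + 6)/((6 + 4) - 1) = 2/(10 - 1) = 2/9)
((C(6, 5)*(-4*5) - 3)*52)*j = ((2*(-4*5)/9 - 3)*52)*33 = (((2/9)*(-20) - 3)*52)*33 = ((-40/9 - 3)*52)*33 = -67/9*52*33 = -3484/9*33 = -38324/3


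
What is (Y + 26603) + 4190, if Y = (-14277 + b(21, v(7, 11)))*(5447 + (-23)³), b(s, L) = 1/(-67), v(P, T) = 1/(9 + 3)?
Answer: 6430146331/67 ≈ 9.5972e+7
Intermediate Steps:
v(P, T) = 1/12
b(s, L) = -1/67
Y = 6428083200/67 (Y = (-14277 - 1/67)*(5447 + (-23)³) = -956560*(5447 - 12167)/67 = -956560/67*(-6720) = 6428083200/67 ≈ 9.5942e+7)
(Y + 26603) + 4190 = (6428083200/67 + 26603) + 4190 = 6429865601/67 + 4190 = 6430146331/67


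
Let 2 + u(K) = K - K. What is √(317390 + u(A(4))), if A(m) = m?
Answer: 2*√79347 ≈ 563.37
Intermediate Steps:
u(K) = -2 (u(K) = -2 + (K - K) = -2 + 0 = -2)
√(317390 + u(A(4))) = √(317390 - 2) = √317388 = 2*√79347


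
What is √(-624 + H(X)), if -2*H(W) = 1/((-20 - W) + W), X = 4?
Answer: I*√249590/20 ≈ 24.979*I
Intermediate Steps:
H(W) = 1/40 (H(W) = -1/(2*((-20 - W) + W)) = -½/(-20) = -½*(-1/20) = 1/40)
√(-624 + H(X)) = √(-624 + 1/40) = √(-24959/40) = I*√249590/20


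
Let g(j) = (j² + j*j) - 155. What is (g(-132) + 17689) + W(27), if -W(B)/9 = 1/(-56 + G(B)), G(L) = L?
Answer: 1519087/29 ≈ 52382.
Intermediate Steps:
g(j) = -155 + 2*j² (g(j) = (j² + j²) - 155 = 2*j² - 155 = -155 + 2*j²)
W(B) = -9/(-56 + B)
(g(-132) + 17689) + W(27) = ((-155 + 2*(-132)²) + 17689) - 9/(-56 + 27) = ((-155 + 2*17424) + 17689) - 9/(-29) = ((-155 + 34848) + 17689) - 9*(-1/29) = (34693 + 17689) + 9/29 = 52382 + 9/29 = 1519087/29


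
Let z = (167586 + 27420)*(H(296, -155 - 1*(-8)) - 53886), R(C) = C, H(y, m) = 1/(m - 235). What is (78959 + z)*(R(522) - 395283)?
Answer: 792297501306864090/191 ≈ 4.1482e+15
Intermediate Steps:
H(y, m) = 1/(-235 + m)
z = -2007045920859/191 (z = (167586 + 27420)*(1/(-235 + (-155 - 1*(-8))) - 53886) = 195006*(1/(-235 + (-155 + 8)) - 53886) = 195006*(1/(-235 - 147) - 53886) = 195006*(1/(-382) - 53886) = 195006*(-1/382 - 53886) = 195006*(-20584453/382) = -2007045920859/191 ≈ -1.0508e+10)
(78959 + z)*(R(522) - 395283) = (78959 - 2007045920859/191)*(522 - 395283) = -2007030839690/191*(-394761) = 792297501306864090/191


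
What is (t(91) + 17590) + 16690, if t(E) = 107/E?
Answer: 3119587/91 ≈ 34281.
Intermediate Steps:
(t(91) + 17590) + 16690 = (107/91 + 17590) + 16690 = 1600797/91 + 16690 = 3119587/91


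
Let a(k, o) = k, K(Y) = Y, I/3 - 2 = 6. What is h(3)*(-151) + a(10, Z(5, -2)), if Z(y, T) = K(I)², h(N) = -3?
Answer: 463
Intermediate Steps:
I = 24 (I = 6 + 3*6 = 6 + 18 = 24)
Z(y, T) = 576 (Z(y, T) = 24² = 576)
h(3)*(-151) + a(10, Z(5, -2)) = -3*(-151) + 10 = 453 + 10 = 463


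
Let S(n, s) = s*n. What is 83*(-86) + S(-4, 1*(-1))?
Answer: -7134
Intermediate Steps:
S(n, s) = n*s
83*(-86) + S(-4, 1*(-1)) = 83*(-86) - 4*(-1) = -7138 - 4*(-1) = -7138 + 4 = -7134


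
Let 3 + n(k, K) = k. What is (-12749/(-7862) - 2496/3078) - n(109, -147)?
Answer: -424250191/4033206 ≈ -105.19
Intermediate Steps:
n(k, K) = -3 + k
(-12749/(-7862) - 2496/3078) - n(109, -147) = (-12749/(-7862) - 2496/3078) - (-3 + 109) = (-12749*(-1/7862) - 2496*1/3078) - 1*106 = (12749/7862 - 416/513) - 106 = 3269645/4033206 - 106 = -424250191/4033206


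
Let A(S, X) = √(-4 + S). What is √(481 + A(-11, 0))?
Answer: √(481 + I*√15) ≈ 21.932 + 0.08829*I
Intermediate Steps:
√(481 + A(-11, 0)) = √(481 + √(-4 - 11)) = √(481 + √(-15)) = √(481 + I*√15)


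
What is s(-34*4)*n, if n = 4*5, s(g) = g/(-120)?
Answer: 68/3 ≈ 22.667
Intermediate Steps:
s(g) = -g/120 (s(g) = g*(-1/120) = -g/120)
n = 20
s(-34*4)*n = -(-17)*4/60*20 = -1/120*(-136)*20 = (17/15)*20 = 68/3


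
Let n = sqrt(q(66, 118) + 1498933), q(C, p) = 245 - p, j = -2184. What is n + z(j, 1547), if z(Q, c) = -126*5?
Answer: -630 + 2*sqrt(374765) ≈ 594.36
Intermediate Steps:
z(Q, c) = -630
n = 2*sqrt(374765) (n = sqrt((245 - 1*118) + 1498933) = sqrt((245 - 118) + 1498933) = sqrt(127 + 1498933) = sqrt(1499060) = 2*sqrt(374765) ≈ 1224.4)
n + z(j, 1547) = 2*sqrt(374765) - 630 = -630 + 2*sqrt(374765)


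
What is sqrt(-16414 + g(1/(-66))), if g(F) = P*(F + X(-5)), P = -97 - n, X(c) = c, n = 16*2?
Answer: 25*I*sqrt(12210)/22 ≈ 125.57*I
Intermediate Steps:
n = 32
P = -129 (P = -97 - 1*32 = -97 - 32 = -129)
g(F) = 645 - 129*F (g(F) = -129*(F - 5) = -129*(-5 + F) = 645 - 129*F)
sqrt(-16414 + g(1/(-66))) = sqrt(-16414 + (645 - 129/(-66))) = sqrt(-16414 + (645 - 129*(-1/66))) = sqrt(-16414 + (645 + 43/22)) = sqrt(-16414 + 14233/22) = sqrt(-346875/22) = 25*I*sqrt(12210)/22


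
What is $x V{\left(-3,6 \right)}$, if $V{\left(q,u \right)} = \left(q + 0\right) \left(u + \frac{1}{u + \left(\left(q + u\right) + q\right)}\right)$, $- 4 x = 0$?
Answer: $0$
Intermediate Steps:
$x = 0$ ($x = \left(- \frac{1}{4}\right) 0 = 0$)
$V{\left(q,u \right)} = q \left(u + \frac{1}{2 q + 2 u}\right)$ ($V{\left(q,u \right)} = q \left(u + \frac{1}{u + \left(u + 2 q\right)}\right) = q \left(u + \frac{1}{2 q + 2 u}\right)$)
$x V{\left(-3,6 \right)} = 0 \cdot \frac{1}{2} \left(-3\right) \frac{1}{-3 + 6} \left(1 + 2 \cdot 6^{2} + 2 \left(-3\right) 6\right) = 0 \cdot \frac{1}{2} \left(-3\right) \frac{1}{3} \left(1 + 2 \cdot 36 - 36\right) = 0 \cdot \frac{1}{2} \left(-3\right) \frac{1}{3} \left(1 + 72 - 36\right) = 0 \cdot \frac{1}{2} \left(-3\right) \frac{1}{3} \cdot 37 = 0 \left(- \frac{37}{2}\right) = 0$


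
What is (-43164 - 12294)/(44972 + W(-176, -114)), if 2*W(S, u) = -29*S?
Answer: -27729/23762 ≈ -1.1669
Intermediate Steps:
W(S, u) = -29*S/2 (W(S, u) = (-29*S)/2 = -29*S/2)
(-43164 - 12294)/(44972 + W(-176, -114)) = (-43164 - 12294)/(44972 - 29/2*(-176)) = -55458/(44972 + 2552) = -55458/47524 = -55458*1/47524 = -27729/23762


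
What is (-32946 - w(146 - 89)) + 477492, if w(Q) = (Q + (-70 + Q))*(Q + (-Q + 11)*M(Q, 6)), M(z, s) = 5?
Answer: 452158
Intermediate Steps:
w(Q) = (-70 + 2*Q)*(55 - 4*Q) (w(Q) = (Q + (-70 + Q))*(Q + (-Q + 11)*5) = (-70 + 2*Q)*(Q + (11 - Q)*5) = (-70 + 2*Q)*(Q + (55 - 5*Q)) = (-70 + 2*Q)*(55 - 4*Q))
(-32946 - w(146 - 89)) + 477492 = (-32946 - (-3850 - 8*(146 - 89)**2 + 390*(146 - 89))) + 477492 = (-32946 - (-3850 - 8*57**2 + 390*57)) + 477492 = (-32946 - (-3850 - 8*3249 + 22230)) + 477492 = (-32946 - (-3850 - 25992 + 22230)) + 477492 = (-32946 - 1*(-7612)) + 477492 = (-32946 + 7612) + 477492 = -25334 + 477492 = 452158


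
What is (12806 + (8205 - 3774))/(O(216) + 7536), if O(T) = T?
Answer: 17237/7752 ≈ 2.2236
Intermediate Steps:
(12806 + (8205 - 3774))/(O(216) + 7536) = (12806 + (8205 - 3774))/(216 + 7536) = (12806 + 4431)/7752 = 17237*(1/7752) = 17237/7752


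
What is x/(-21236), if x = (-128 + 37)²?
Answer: -8281/21236 ≈ -0.38995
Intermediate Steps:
x = 8281 (x = (-91)² = 8281)
x/(-21236) = 8281/(-21236) = 8281*(-1/21236) = -8281/21236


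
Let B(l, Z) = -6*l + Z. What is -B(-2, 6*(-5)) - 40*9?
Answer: -342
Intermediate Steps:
B(l, Z) = Z - 6*l
-B(-2, 6*(-5)) - 40*9 = -(6*(-5) - 6*(-2)) - 40*9 = -(-30 + 12) - 360 = -1*(-18) - 360 = 18 - 360 = -342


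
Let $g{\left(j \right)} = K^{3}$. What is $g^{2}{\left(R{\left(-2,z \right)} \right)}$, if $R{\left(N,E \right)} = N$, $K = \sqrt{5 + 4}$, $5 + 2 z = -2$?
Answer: $729$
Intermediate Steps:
$z = - \frac{7}{2}$ ($z = - \frac{5}{2} + \frac{1}{2} \left(-2\right) = - \frac{5}{2} - 1 = - \frac{7}{2} \approx -3.5$)
$K = 3$ ($K = \sqrt{9} = 3$)
$g{\left(j \right)} = 27$ ($g{\left(j \right)} = 3^{3} = 27$)
$g^{2}{\left(R{\left(-2,z \right)} \right)} = 27^{2} = 729$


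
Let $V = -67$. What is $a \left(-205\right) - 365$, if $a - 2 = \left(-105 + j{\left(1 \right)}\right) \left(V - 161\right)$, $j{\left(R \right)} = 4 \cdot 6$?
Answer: $-3786715$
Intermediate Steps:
$j{\left(R \right)} = 24$
$a = 18470$ ($a = 2 + \left(-105 + 24\right) \left(-67 - 161\right) = 2 - -18468 = 2 + 18468 = 18470$)
$a \left(-205\right) - 365 = 18470 \left(-205\right) - 365 = -3786350 - 365 = -3786715$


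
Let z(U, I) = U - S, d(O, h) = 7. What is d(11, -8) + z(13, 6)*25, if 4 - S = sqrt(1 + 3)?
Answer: 282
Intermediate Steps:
S = 2 (S = 4 - sqrt(1 + 3) = 4 - sqrt(4) = 4 - 1*2 = 4 - 2 = 2)
z(U, I) = -2 + U (z(U, I) = U - 1*2 = U - 2 = -2 + U)
d(11, -8) + z(13, 6)*25 = 7 + (-2 + 13)*25 = 7 + 11*25 = 7 + 275 = 282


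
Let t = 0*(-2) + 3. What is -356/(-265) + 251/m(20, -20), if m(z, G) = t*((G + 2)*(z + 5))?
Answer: 82817/71550 ≈ 1.1575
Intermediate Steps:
t = 3 (t = 0 + 3 = 3)
m(z, G) = 3*(2 + G)*(5 + z) (m(z, G) = 3*((G + 2)*(z + 5)) = 3*((2 + G)*(5 + z)) = 3*(2 + G)*(5 + z))
-356/(-265) + 251/m(20, -20) = -356/(-265) + 251/(30 + 6*20 + 15*(-20) + 3*(-20)*20) = -356*(-1/265) + 251/(30 + 120 - 300 - 1200) = 356/265 + 251/(-1350) = 356/265 + 251*(-1/1350) = 356/265 - 251/1350 = 82817/71550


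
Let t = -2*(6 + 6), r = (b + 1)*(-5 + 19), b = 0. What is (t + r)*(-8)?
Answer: 80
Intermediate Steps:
r = 14 (r = (0 + 1)*(-5 + 19) = 1*14 = 14)
t = -24 (t = -2*12 = -24)
(t + r)*(-8) = (-24 + 14)*(-8) = -10*(-8) = 80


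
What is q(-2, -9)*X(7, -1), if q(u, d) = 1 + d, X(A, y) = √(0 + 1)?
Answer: -8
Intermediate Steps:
X(A, y) = 1 (X(A, y) = √1 = 1)
q(-2, -9)*X(7, -1) = (1 - 9)*1 = -8*1 = -8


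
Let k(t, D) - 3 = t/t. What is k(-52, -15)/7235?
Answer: 4/7235 ≈ 0.00055287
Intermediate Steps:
k(t, D) = 4 (k(t, D) = 3 + t/t = 3 + 1 = 4)
k(-52, -15)/7235 = 4/7235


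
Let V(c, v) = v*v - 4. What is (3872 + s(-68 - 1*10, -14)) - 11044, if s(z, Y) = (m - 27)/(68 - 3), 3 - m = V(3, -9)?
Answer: -466281/65 ≈ -7173.6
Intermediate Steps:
V(c, v) = -4 + v**2 (V(c, v) = v**2 - 4 = -4 + v**2)
m = -74 (m = 3 - (-4 + (-9)**2) = 3 - (-4 + 81) = 3 - 1*77 = 3 - 77 = -74)
s(z, Y) = -101/65 (s(z, Y) = (-74 - 27)/(68 - 3) = -101/65)
(3872 + s(-68 - 1*10, -14)) - 11044 = (3872 - 101/65) - 11044 = 251579/65 - 11044 = -466281/65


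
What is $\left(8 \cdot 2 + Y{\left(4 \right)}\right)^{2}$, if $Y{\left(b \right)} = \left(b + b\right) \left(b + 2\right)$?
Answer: $4096$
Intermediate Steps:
$Y{\left(b \right)} = 2 b \left(2 + b\right)$
$\left(8 \cdot 2 + Y{\left(4 \right)}\right)^{2} = \left(8 \cdot 2 + 2 \cdot 4 \left(2 + 4\right)\right)^{2} = \left(16 + 2 \cdot 4 \cdot 6\right)^{2} = \left(16 + 48\right)^{2} = 64^{2} = 4096$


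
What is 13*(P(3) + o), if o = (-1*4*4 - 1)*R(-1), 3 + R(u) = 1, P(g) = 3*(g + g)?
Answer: 676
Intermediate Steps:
P(g) = 6*g (P(g) = 3*(2*g) = 6*g)
R(u) = -2 (R(u) = -3 + 1 = -2)
o = 34 (o = (-1*4*4 - 1)*(-2) = (-4*4 - 1)*(-2) = (-16 - 1)*(-2) = -17*(-2) = 34)
13*(P(3) + o) = 13*(6*3 + 34) = 13*(18 + 34) = 13*52 = 676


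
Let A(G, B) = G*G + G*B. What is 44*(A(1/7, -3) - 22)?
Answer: -48312/49 ≈ -985.96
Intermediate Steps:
A(G, B) = G² + B*G
44*(A(1/7, -3) - 22) = 44*((-3 + 1/7)/7 - 22) = 44*((-3 + ⅐)/7 - 22) = 44*((⅐)*(-20/7) - 22) = 44*(-20/49 - 22) = 44*(-1098/49) = -48312/49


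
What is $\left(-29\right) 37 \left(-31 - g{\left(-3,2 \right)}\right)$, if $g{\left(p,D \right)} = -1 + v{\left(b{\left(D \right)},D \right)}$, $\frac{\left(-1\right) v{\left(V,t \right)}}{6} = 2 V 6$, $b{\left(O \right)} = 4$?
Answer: $-276834$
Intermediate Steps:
$v{\left(V,t \right)} = - 72 V$ ($v{\left(V,t \right)} = - 6 \cdot 2 V 6 = - 6 \cdot 12 V = - 72 V$)
$g{\left(p,D \right)} = -289$ ($g{\left(p,D \right)} = -1 - 288 = -289$)
$\left(-29\right) 37 \left(-31 - g{\left(-3,2 \right)}\right) = \left(-29\right) 37 \left(-31 - -289\right) = - 1073 \left(-31 + 289\right) = \left(-1073\right) 258 = -276834$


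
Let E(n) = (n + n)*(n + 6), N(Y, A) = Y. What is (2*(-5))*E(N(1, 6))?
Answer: -140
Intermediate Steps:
E(n) = 2*n*(6 + n) (E(n) = (2*n)*(6 + n) = 2*n*(6 + n))
(2*(-5))*E(N(1, 6)) = (2*(-5))*(2*1*(6 + 1)) = -20*7 = -10*14 = -140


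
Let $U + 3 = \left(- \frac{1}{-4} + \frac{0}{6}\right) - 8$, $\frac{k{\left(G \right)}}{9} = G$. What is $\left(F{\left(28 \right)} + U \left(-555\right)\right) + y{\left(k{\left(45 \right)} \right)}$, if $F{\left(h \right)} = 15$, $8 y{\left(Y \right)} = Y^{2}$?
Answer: $\frac{211875}{8} \approx 26484.0$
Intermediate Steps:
$k{\left(G \right)} = 9 G$
$y{\left(Y \right)} = \frac{Y^{2}}{8}$
$U = - \frac{43}{4}$ ($U = -3 + \left(\left(- \frac{1}{-4} + \frac{0}{6}\right) - 8\right) = -3 + \left(\left(\left(-1\right) \left(- \frac{1}{4}\right) + 0 \cdot \frac{1}{6}\right) - 8\right) = -3 + \left(\left(\frac{1}{4} + 0\right) - 8\right) = -3 + \left(\frac{1}{4} - 8\right) = -3 - \frac{31}{4} = - \frac{43}{4} \approx -10.75$)
$\left(F{\left(28 \right)} + U \left(-555\right)\right) + y{\left(k{\left(45 \right)} \right)} = \left(15 - - \frac{23865}{4}\right) + \frac{\left(9 \cdot 45\right)^{2}}{8} = \left(15 + \frac{23865}{4}\right) + \frac{405^{2}}{8} = \frac{23925}{4} + \frac{1}{8} \cdot 164025 = \frac{23925}{4} + \frac{164025}{8} = \frac{211875}{8}$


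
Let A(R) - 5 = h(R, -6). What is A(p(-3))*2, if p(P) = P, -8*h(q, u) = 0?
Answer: 10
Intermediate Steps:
h(q, u) = 0 (h(q, u) = -⅛*0 = 0)
A(R) = 5 (A(R) = 5 + 0 = 5)
A(p(-3))*2 = 5*2 = 10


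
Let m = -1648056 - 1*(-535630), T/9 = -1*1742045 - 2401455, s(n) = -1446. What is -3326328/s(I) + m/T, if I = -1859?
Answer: 10337114098333/4493625750 ≈ 2300.4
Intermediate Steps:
T = -37291500 (T = 9*(-1*1742045 - 2401455) = 9*(-1742045 - 2401455) = 9*(-4143500) = -37291500)
m = -1112426 (m = -1648056 + 535630 = -1112426)
-3326328/s(I) + m/T = -3326328/(-1446) - 1112426/(-37291500) = -3326328*(-1/1446) - 1112426*(-1/37291500) = 554388/241 + 556213/18645750 = 10337114098333/4493625750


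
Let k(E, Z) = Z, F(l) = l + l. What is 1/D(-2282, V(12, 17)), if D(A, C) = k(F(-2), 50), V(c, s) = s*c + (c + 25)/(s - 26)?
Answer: 1/50 ≈ 0.020000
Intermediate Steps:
F(l) = 2*l
V(c, s) = c*s + (25 + c)/(-26 + s)
D(A, C) = 50
1/D(-2282, V(12, 17)) = 1/50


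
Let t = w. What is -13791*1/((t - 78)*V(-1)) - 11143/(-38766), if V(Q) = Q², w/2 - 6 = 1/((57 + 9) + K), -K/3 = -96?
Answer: 94758238745/452825646 ≈ 209.26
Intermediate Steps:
K = 288 (K = -3*(-96) = 288)
w = 2125/177 (w = 12 + 2/((57 + 9) + 288) = 12 + 2/(66 + 288) = 12 + 2/354 = 12 + 2*(1/354) = 12 + 1/177 = 2125/177 ≈ 12.006)
t = 2125/177 ≈ 12.006
-13791*1/((t - 78)*V(-1)) - 11143/(-38766) = -13791/(2125/177 - 78) - 11143/(-38766) = -13791/((-11681/177*1)) - 11143*(-1/38766) = -13791/(-11681/177) + 11143/38766 = -13791*(-177/11681) + 11143/38766 = 2441007/11681 + 11143/38766 = 94758238745/452825646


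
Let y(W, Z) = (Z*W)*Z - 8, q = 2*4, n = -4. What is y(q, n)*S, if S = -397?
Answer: -47640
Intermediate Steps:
q = 8
y(W, Z) = -8 + W*Z**2 (y(W, Z) = (W*Z)*Z - 8 = W*Z**2 - 8 = -8 + W*Z**2)
y(q, n)*S = (-8 + 8*(-4)**2)*(-397) = (-8 + 8*16)*(-397) = (-8 + 128)*(-397) = 120*(-397) = -47640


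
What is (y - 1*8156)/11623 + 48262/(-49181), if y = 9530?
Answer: -493374532/571630763 ≈ -0.86310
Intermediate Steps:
(y - 1*8156)/11623 + 48262/(-49181) = (9530 - 1*8156)/11623 + 48262/(-49181) = (9530 - 8156)*(1/11623) + 48262*(-1/49181) = 1374*(1/11623) - 48262/49181 = 1374/11623 - 48262/49181 = -493374532/571630763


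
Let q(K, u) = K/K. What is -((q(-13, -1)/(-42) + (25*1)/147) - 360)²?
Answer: -11193005209/86436 ≈ -1.2949e+5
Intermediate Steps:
q(K, u) = 1
-((q(-13, -1)/(-42) + (25*1)/147) - 360)² = -((1/(-42) + (25*1)/147) - 360)² = -((1*(-1/42) + 25*(1/147)) - 360)² = -((-1/42 + 25/147) - 360)² = -(43/294 - 360)² = -(-105797/294)² = -1*11193005209/86436 = -11193005209/86436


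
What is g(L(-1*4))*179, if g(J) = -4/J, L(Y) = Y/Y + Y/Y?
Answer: -358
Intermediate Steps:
L(Y) = 2 (L(Y) = 1 + 1 = 2)
g(L(-1*4))*179 = -4/2*179 = -4*½*179 = -2*179 = -358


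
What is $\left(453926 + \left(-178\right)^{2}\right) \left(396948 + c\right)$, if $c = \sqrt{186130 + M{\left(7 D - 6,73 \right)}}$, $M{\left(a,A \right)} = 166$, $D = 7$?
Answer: $192761918280 + 971220 \sqrt{46574} \approx 1.9297 \cdot 10^{11}$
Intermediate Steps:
$c = 2 \sqrt{46574}$ ($c = \sqrt{186130 + 166} = \sqrt{186296} = 2 \sqrt{46574} \approx 431.62$)
$\left(453926 + \left(-178\right)^{2}\right) \left(396948 + c\right) = \left(453926 + \left(-178\right)^{2}\right) \left(396948 + 2 \sqrt{46574}\right) = \left(453926 + 31684\right) \left(396948 + 2 \sqrt{46574}\right) = 485610 \left(396948 + 2 \sqrt{46574}\right) = 192761918280 + 971220 \sqrt{46574}$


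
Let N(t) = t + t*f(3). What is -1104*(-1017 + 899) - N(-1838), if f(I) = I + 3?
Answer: 143138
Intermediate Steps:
f(I) = 3 + I
N(t) = 7*t (N(t) = t + t*(3 + 3) = t + t*6 = t + 6*t = 7*t)
-1104*(-1017 + 899) - N(-1838) = -1104*(-1017 + 899) - 7*(-1838) = -1104*(-118) - 1*(-12866) = 130272 + 12866 = 143138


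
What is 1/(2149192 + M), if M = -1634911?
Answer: 1/514281 ≈ 1.9445e-6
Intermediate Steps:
1/(2149192 + M) = 1/(2149192 - 1634911) = 1/514281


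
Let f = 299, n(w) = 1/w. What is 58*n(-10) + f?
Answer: 1466/5 ≈ 293.20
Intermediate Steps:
58*n(-10) + f = 58/(-10) + 299 = 58*(-⅒) + 299 = -29/5 + 299 = 1466/5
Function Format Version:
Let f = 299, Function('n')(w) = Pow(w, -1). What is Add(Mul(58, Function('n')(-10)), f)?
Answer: Rational(1466, 5) ≈ 293.20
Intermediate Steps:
Add(Mul(58, Function('n')(-10)), f) = Add(Mul(58, Pow(-10, -1)), 299) = Add(Mul(58, Rational(-1, 10)), 299) = Add(Rational(-29, 5), 299) = Rational(1466, 5)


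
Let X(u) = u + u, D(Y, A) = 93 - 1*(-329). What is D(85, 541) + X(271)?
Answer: 964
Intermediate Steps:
D(Y, A) = 422 (D(Y, A) = 93 + 329 = 422)
X(u) = 2*u
D(85, 541) + X(271) = 422 + 2*271 = 422 + 542 = 964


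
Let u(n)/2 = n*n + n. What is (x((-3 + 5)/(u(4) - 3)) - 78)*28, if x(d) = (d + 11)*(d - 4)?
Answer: -4661888/1369 ≈ -3405.3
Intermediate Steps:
u(n) = 2*n + 2*n² (u(n) = 2*(n*n + n) = 2*(n² + n) = 2*(n + n²) = 2*n + 2*n²)
x(d) = (-4 + d)*(11 + d) (x(d) = (11 + d)*(-4 + d) = (-4 + d)*(11 + d))
(x((-3 + 5)/(u(4) - 3)) - 78)*28 = ((-44 + ((-3 + 5)/(2*4*(1 + 4) - 3))² + 7*((-3 + 5)/(2*4*(1 + 4) - 3))) - 78)*28 = ((-44 + (2/(2*4*5 - 3))² + 7*(2/(2*4*5 - 3))) - 78)*28 = ((-44 + (2/(40 - 3))² + 7*(2/(40 - 3))) - 78)*28 = ((-44 + (2/37)² + 7*(2/37)) - 78)*28 = ((-44 + 4/1369 + 14/37) - 78)*28 = (-59714/1369 - 78)*28 = -166496/1369*28 = -4661888/1369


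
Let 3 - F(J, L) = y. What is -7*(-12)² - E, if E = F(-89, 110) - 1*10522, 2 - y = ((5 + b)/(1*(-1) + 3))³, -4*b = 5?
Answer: 4867281/512 ≈ 9506.4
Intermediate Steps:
b = -5/4 (b = -¼*5 = -5/4 ≈ -1.2500)
y = -2351/512 (y = 2 - ((5 - 5/4)/(1*(-1) + 3))³ = 2 - (15/(4*(-1 + 3)))³ = 2 - ((15/4)/2)³ = 2 - ((15/4)*(½))³ = 2 - (15/8)³ = 2 - 1*3375/512 = 2 - 3375/512 = -2351/512 ≈ -4.5918)
F(J, L) = 3887/512 (F(J, L) = 3 - 1*(-2351/512) = 3 + 2351/512 = 3887/512)
E = -5383377/512 (E = 3887/512 - 1*10522 = 3887/512 - 10522 = -5383377/512 ≈ -10514.)
-7*(-12)² - E = -7*(-12)² - 1*(-5383377/512) = -7*144 + 5383377/512 = -1008 + 5383377/512 = 4867281/512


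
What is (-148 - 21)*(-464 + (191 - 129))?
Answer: 67938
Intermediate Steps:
(-148 - 21)*(-464 + (191 - 129)) = -169*(-464 + 62) = -169*(-402) = 67938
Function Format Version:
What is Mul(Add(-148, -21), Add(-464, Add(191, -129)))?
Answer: 67938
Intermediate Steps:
Mul(Add(-148, -21), Add(-464, Add(191, -129))) = Mul(-169, Add(-464, 62)) = Mul(-169, -402) = 67938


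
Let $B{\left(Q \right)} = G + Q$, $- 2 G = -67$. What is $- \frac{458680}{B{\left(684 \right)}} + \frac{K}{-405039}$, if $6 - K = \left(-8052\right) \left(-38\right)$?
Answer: $- \frac{603459366}{945091} \approx -638.52$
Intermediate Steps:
$G = \frac{67}{2}$ ($G = \left(- \frac{1}{2}\right) \left(-67\right) = \frac{67}{2} \approx 33.5$)
$B{\left(Q \right)} = \frac{67}{2} + Q$
$K = -305970$ ($K = 6 - \left(-8052\right) \left(-38\right) = 6 - 305976 = -305970$)
$- \frac{458680}{B{\left(684 \right)}} + \frac{K}{-405039} = - \frac{458680}{\frac{67}{2} + 684} - \frac{305970}{-405039} = - \frac{458680}{\frac{1435}{2}} - - \frac{101990}{135013} = \left(-458680\right) \frac{2}{1435} + \frac{101990}{135013} = - \frac{183472}{287} + \frac{101990}{135013} = - \frac{603459366}{945091}$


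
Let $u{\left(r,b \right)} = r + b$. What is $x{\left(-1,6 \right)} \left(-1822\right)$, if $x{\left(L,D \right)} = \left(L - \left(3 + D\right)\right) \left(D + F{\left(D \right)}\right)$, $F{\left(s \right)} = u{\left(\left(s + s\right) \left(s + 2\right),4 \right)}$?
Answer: $1931320$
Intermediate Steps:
$u{\left(r,b \right)} = b + r$
$F{\left(s \right)} = 4 + 2 s \left(2 + s\right)$ ($F{\left(s \right)} = 4 + \left(s + s\right) \left(s + 2\right) = 4 + 2 s \left(2 + s\right)$)
$x{\left(L,D \right)} = \left(-3 + L - D\right) \left(4 + D + 2 D \left(2 + D\right)\right)$ ($x{\left(L,D \right)} = \left(L - \left(3 + D\right)\right) \left(D + \left(4 + 2 D \left(2 + D\right)\right)\right) = \left(-3 + L - D\right) \left(4 + D + 2 D \left(2 + D\right)\right)$)
$x{\left(-1,6 \right)} \left(-1822\right) = \left(-12 - 114 - 11 \cdot 6^{2} - 2 \cdot 6^{3} + 4 \left(-1\right) + 2 \left(-1\right) 6^{2} + 5 \cdot 6 \left(-1\right)\right) \left(-1822\right) = \left(-12 - 114 - 396 - 432 - 4 + 2 \left(-1\right) 36 - 30\right) \left(-1822\right) = \left(-12 - 114 - 396 - 432 - 4 - 72 - 30\right) \left(-1822\right) = \left(-1060\right) \left(-1822\right) = 1931320$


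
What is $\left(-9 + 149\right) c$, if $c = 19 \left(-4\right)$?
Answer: $-10640$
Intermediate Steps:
$c = -76$
$\left(-9 + 149\right) c = \left(-9 + 149\right) \left(-76\right) = 140 \left(-76\right) = -10640$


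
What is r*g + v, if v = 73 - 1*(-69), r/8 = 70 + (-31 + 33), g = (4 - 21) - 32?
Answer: -28082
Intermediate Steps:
g = -49 (g = -17 - 32 = -49)
r = 576 (r = 8*(70 + (-31 + 33)) = 8*(70 + 2) = 8*72 = 576)
v = 142 (v = 73 + 69 = 142)
r*g + v = 576*(-49) + 142 = -28224 + 142 = -28082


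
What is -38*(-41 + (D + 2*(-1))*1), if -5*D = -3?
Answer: 8056/5 ≈ 1611.2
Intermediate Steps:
D = ⅗ (D = -⅕*(-3) = ⅗ ≈ 0.60000)
-38*(-41 + (D + 2*(-1))*1) = -38*(-41 + (⅗ + 2*(-1))*1) = -38*(-41 + (⅗ - 2)*1) = -38*(-41 - 7/5*1) = -38*(-41 - 7/5) = -38*(-212/5) = 8056/5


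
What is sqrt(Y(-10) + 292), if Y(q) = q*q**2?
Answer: 2*I*sqrt(177) ≈ 26.608*I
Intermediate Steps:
Y(q) = q**3
sqrt(Y(-10) + 292) = sqrt((-10)**3 + 292) = sqrt(-1000 + 292) = sqrt(-708) = 2*I*sqrt(177)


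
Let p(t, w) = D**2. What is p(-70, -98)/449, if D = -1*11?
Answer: 121/449 ≈ 0.26949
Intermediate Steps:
D = -11
p(t, w) = 121 (p(t, w) = (-11)**2 = 121)
p(-70, -98)/449 = 121/449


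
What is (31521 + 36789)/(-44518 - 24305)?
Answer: -2530/2549 ≈ -0.99255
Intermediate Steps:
(31521 + 36789)/(-44518 - 24305) = 68310/(-68823) = 68310*(-1/68823) = -2530/2549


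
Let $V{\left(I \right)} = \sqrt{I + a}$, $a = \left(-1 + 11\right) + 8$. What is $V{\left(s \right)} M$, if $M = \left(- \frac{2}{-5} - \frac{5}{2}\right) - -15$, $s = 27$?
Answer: $\frac{387 \sqrt{5}}{10} \approx 86.536$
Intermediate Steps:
$M = \frac{129}{10}$ ($M = \left(\left(-2\right) \left(- \frac{1}{5}\right) - \frac{5}{2}\right) + 15 = \left(\frac{2}{5} - \frac{5}{2}\right) + 15 = - \frac{21}{10} + 15 = \frac{129}{10} \approx 12.9$)
$a = 18$ ($a = 10 + 8 = 18$)
$V{\left(I \right)} = \sqrt{18 + I}$ ($V{\left(I \right)} = \sqrt{I + 18} = \sqrt{18 + I}$)
$V{\left(s \right)} M = \sqrt{18 + 27} \cdot \frac{129}{10} = \sqrt{45} \cdot \frac{129}{10} = 3 \sqrt{5} \cdot \frac{129}{10} = \frac{387 \sqrt{5}}{10}$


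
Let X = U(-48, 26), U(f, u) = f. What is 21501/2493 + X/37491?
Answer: 29850901/3461669 ≈ 8.6233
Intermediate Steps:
X = -48
21501/2493 + X/37491 = 21501/2493 - 48/37491 = 21501*(1/2493) - 48*1/37491 = 2389/277 - 16/12497 = 29850901/3461669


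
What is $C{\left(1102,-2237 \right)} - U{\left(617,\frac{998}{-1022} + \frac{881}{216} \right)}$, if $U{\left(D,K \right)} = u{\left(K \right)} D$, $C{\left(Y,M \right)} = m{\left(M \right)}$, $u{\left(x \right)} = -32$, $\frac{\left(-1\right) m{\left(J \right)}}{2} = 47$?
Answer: $19650$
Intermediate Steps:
$m{\left(J \right)} = -94$ ($m{\left(J \right)} = \left(-2\right) 47 = -94$)
$C{\left(Y,M \right)} = -94$
$U{\left(D,K \right)} = - 32 D$
$C{\left(1102,-2237 \right)} - U{\left(617,\frac{998}{-1022} + \frac{881}{216} \right)} = -94 - \left(-32\right) 617 = -94 - -19744 = -94 + 19744 = 19650$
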